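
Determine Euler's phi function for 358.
178

358 = 2 × 179
φ(n) = n × ∏(1 - 1/p) for each prime p dividing n
φ(358) = 358 × (1 - 1/2) × (1 - 1/179) = 178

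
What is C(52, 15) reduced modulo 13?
0

Using Lucas' theorem:
Write n=52 and k=15 in base 13:
n in base 13: [4, 0]
k in base 13: [1, 2]
C(52,15) mod 13 = ∏ C(n_i, k_i) mod 13
Digit binomials (mod 13): C(4,1) = 4; C(0,2) = 0 (k_i > n_i)
Product: 4 × 0 = 0 ≡ 0 (mod 13)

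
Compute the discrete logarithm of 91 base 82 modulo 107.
35

Baby-step giant-step with step n = ⌈√107⌉ = 11.
Baby steps 82^j mod 107 (j:value) for j=0..10: 0:1, 1:82, 2:90, 3:104, 4:75, 5:51, 6:9, 7:96, 8:61, 9:80, 10:33.
Giant-step multiplier: 82^(-11) ≡ 82^(106-11) = 82^95 ≡ 38 (mod 107).
Giant steps γ_i = 91·38^i mod 107: γ_0=91, γ_1=34, γ_2=8, γ_3=90 (in table at j=2).
x = i·n + j = 3·11 + 2 = 35.
Check: 82^35 ≡ 91 (mod 107).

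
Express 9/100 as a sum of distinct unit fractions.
1/12 + 1/150

Greedy algorithm:
9/100: ceiling(100/9) = 12, use 1/12
1/150: ceiling(150/1) = 150, use 1/150
Result: 9/100 = 1/12 + 1/150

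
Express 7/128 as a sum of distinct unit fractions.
1/19 + 1/487 + 1/394795 + 1/467588881280

Greedy algorithm:
7/128: ceiling(128/7) = 19, use 1/19
5/2432: ceiling(2432/5) = 487, use 1/487
3/1184384: ceiling(1184384/3) = 394795, use 1/394795
1/467588881280: ceiling(467588881280/1) = 467588881280, use 1/467588881280
Result: 7/128 = 1/19 + 1/487 + 1/394795 + 1/467588881280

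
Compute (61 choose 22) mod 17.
8

Using Lucas' theorem:
Write n=61 and k=22 in base 17:
n in base 17: [3, 10]
k in base 17: [1, 5]
C(61,22) mod 17 = ∏ C(n_i, k_i) mod 17
Digit binomials (mod 17): C(3,1) = 3; C(10,5) = 252 ≡ 14
Product: 3 × 14 = 42 ≡ 8 (mod 17)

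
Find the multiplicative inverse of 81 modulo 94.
65

gcd(81, 94) = 1, so the inverse exists.
Extended Euclidean algorithm on (94, 81):
94 = 1 × 81 + 13  ⟹  13 = (1)·94 + (-1)·81
81 = 6 × 13 + 3  ⟹  3 = (-6)·94 + (7)·81
13 = 4 × 3 + 1  ⟹  1 = (25)·94 + (-29)·81
So (-29)·81 ≡ 1 (mod 94), i.e. 81^(-1) ≡ -29 ≡ 65 (mod 94).
Check: 81 × 65 = 5265 ≡ 1 (mod 94)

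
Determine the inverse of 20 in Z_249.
137

gcd(20, 249) = 1, so the inverse exists.
Extended Euclidean algorithm on (249, 20):
249 = 12 × 20 + 9  ⟹  9 = (1)·249 + (-12)·20
20 = 2 × 9 + 2  ⟹  2 = (-2)·249 + (25)·20
9 = 4 × 2 + 1  ⟹  1 = (9)·249 + (-112)·20
So (-112)·20 ≡ 1 (mod 249), i.e. 20^(-1) ≡ -112 ≡ 137 (mod 249).
Check: 20 × 137 = 2740 ≡ 1 (mod 249)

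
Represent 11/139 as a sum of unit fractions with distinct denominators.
1/13 + 1/452 + 1/816764

Greedy algorithm:
11/139: ceiling(139/11) = 13, use 1/13
4/1807: ceiling(1807/4) = 452, use 1/452
1/816764: ceiling(816764/1) = 816764, use 1/816764
Result: 11/139 = 1/13 + 1/452 + 1/816764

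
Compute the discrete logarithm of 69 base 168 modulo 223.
62

Baby-step giant-step with step n = ⌈√223⌉ = 15.
Baby steps 168^j mod 223 (j:value) for j=0..14: 0:1, 1:168, 2:126, 3:206, 4:43, 5:88, 6:66, 7:161, 8:65, 9:216, 10:162, 11:10, 12:119, 13:145, 14:53.
Giant-step multiplier: 168^(-15) ≡ 168^(222-15) = 168^207 ≡ 209 (mod 223).
Giant steps γ_i = 69·209^i mod 223: γ_0=69, γ_1=149, γ_2=144, γ_3=214, γ_4=126 (in table at j=2).
x = i·n + j = 4·15 + 2 = 62.
Check: 168^62 ≡ 69 (mod 223).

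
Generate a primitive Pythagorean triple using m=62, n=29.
(3003, 3596, 4685)

Euclid's formula: a = m² - n², b = 2mn, c = m² + n²
m = 62, n = 29
a = 62² - 29² = 3844 - 841 = 3003
b = 2 × 62 × 29 = 3596
c = 62² + 29² = 3844 + 841 = 4685
Verification: 3003² + 3596² = 9018009 + 12931216 = 21949225 = 4685² ✓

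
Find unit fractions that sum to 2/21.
1/11 + 1/231

Greedy algorithm:
2/21: ceiling(21/2) = 11, use 1/11
1/231: ceiling(231/1) = 231, use 1/231
Result: 2/21 = 1/11 + 1/231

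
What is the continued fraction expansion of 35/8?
[4; 2, 1, 2]

Euclidean algorithm steps:
35 = 4 × 8 + 3
8 = 2 × 3 + 2
3 = 1 × 2 + 1
2 = 2 × 1 + 0
Continued fraction: [4; 2, 1, 2]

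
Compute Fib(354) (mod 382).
274

Matrix identity: Q^n = [[F_(n+1), F_n], [F_n, F_(n-1)]] with Q = [[1,1],[1,0]].
n = 354 = 101100010₂. Square-and-multiply, entries mod 382:
Q^1 = [[1,1],[1,0]]
Q^2 = (Q^1)² = [[2,1],[1,1]]
Q^5 = (Q^2)²·Q = [[8,5],[5,3]]
Q^11 = (Q^5)²·Q = [[144,89],[89,55]]
Q^22 = (Q^11)² = [[7,139],[139,250]]
Q^44 = (Q^22)² = [[270,197],[197,73]]
Q^88 = (Q^44)² = [[165,339],[339,208]]
Q^177 = (Q^88)²·Q = [[47,42],[42,5]]
Q^354 = (Q^177)² = [[153,274],[274,261]]
F_354 mod 382 = Q^354[0][1] = 274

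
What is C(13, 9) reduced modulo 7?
1

Using Lucas' theorem:
Write n=13 and k=9 in base 7:
n in base 7: [1, 6]
k in base 7: [1, 2]
C(13,9) mod 7 = ∏ C(n_i, k_i) mod 7
Digit binomials (mod 7): C(1,1) = 1; C(6,2) = 15 ≡ 1
Product: 1 × 1 = 1 ≡ 1 (mod 7)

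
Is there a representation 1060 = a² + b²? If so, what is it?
6² + 32² (a=6, b=32)

Factorization: 1060 = 2^2 × 5 × 53
By Fermat: n is sum of two squares iff every prime p ≡ 3 (mod 4) appears to even power.
All primes ≡ 3 (mod 4) appear to even power.
Search a = 0, 1, 2, … for 1060 - a² a perfect square: first hit at a = 6: 1060 - 36 = 1024 = 32².
1060 = 6² + 32² = 36 + 1024 ✓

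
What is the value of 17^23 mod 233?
228

Repeated squaring. Binary of 23 = 10111.
17^1 ≡ 17 (mod 233); 17^2 ≡ 56 (mod 233); 17^4 ≡ 107 (mod 233); 17^8 ≡ 32 (mod 233); 17^16 ≡ 92 (mod 233)
17^23 = 17^1 × 17^2 × 17^4 × 17^16 ≡ 228 (mod 233)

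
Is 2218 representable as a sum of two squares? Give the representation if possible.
3² + 47² (a=3, b=47)

Factorization: 2218 = 2 × 1109
By Fermat: n is sum of two squares iff every prime p ≡ 3 (mod 4) appears to even power.
All primes ≡ 3 (mod 4) appear to even power.
Search a = 0, 1, 2, … for 2218 - a² a perfect square: first hit at a = 3: 2218 - 9 = 2209 = 47².
2218 = 3² + 47² = 9 + 2209 ✓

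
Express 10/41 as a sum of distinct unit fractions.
1/5 + 1/23 + 1/2358 + 1/11117970

Greedy algorithm:
10/41: ceiling(41/10) = 5, use 1/5
9/205: ceiling(205/9) = 23, use 1/23
2/4715: ceiling(4715/2) = 2358, use 1/2358
1/11117970: ceiling(11117970/1) = 11117970, use 1/11117970
Result: 10/41 = 1/5 + 1/23 + 1/2358 + 1/11117970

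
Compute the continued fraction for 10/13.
[0; 1, 3, 3]

Euclidean algorithm steps:
10 = 0 × 13 + 10
13 = 1 × 10 + 3
10 = 3 × 3 + 1
3 = 3 × 1 + 0
Continued fraction: [0; 1, 3, 3]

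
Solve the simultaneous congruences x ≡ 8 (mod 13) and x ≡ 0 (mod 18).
216

Using Chinese Remainder Theorem:
M = 13 × 18 = 234
M1 = 18, M2 = 13
y1 = 18^(-1) mod 13 = 8
y2 = 13^(-1) mod 18 = 7
x = (8×18×8 + 0×13×7) mod 234 = 216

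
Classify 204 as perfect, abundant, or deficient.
abundant

Proper divisors of 204: sum = 1 + 2 + 3 + 4 + 6 + 12 + 17 + 34 + 51 + 68 + 102 = 300
Since 300 > 204, 204 is abundant.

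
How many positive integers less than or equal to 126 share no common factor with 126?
36

126 = 2 × 3^2 × 7
φ(n) = n × ∏(1 - 1/p) for each prime p dividing n
φ(126) = 126 × (1 - 1/2) × (1 - 1/3) × (1 - 1/7) = 36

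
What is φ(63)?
36

63 = 3^2 × 7
φ(n) = n × ∏(1 - 1/p) for each prime p dividing n
φ(63) = 63 × (1 - 1/3) × (1 - 1/7) = 36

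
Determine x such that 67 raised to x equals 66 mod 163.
155

Baby-step giant-step with step n = ⌈√163⌉ = 13.
Baby steps 67^j mod 163 (j:value) for j=0..12: 0:1, 1:67, 2:88, 3:28, 4:83, 5:19, 6:132, 7:42, 8:43, 9:110, 10:35, 11:63, 12:146.
Giant-step multiplier: 67^(-13) ≡ 67^(162-13) = 67^149 ≡ 82 (mod 163).
Giant steps γ_i = 66·82^i mod 163: γ_0=66, γ_1=33, γ_2=98, γ_3=49, γ_4=106, γ_5=53, γ_6=108, γ_7=54, γ_8=27, γ_9=95, γ_10=129, γ_11=146 (in table at j=12).
x = i·n + j = 11·13 + 12 = 155.
Check: 67^155 ≡ 66 (mod 163).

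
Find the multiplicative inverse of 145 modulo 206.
27

gcd(145, 206) = 1, so the inverse exists.
Extended Euclidean algorithm on (206, 145):
206 = 1 × 145 + 61  ⟹  61 = (1)·206 + (-1)·145
145 = 2 × 61 + 23  ⟹  23 = (-2)·206 + (3)·145
61 = 2 × 23 + 15  ⟹  15 = (5)·206 + (-7)·145
23 = 1 × 15 + 8  ⟹  8 = (-7)·206 + (10)·145
15 = 1 × 8 + 7  ⟹  7 = (12)·206 + (-17)·145
8 = 1 × 7 + 1  ⟹  1 = (-19)·206 + (27)·145
So (27)·145 ≡ 1 (mod 206), i.e. 145^(-1) ≡ 27 (mod 206).
Check: 145 × 27 = 3915 ≡ 1 (mod 206)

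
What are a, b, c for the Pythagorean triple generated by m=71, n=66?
(685, 9372, 9397)

Euclid's formula: a = m² - n², b = 2mn, c = m² + n²
m = 71, n = 66
a = 71² - 66² = 5041 - 4356 = 685
b = 2 × 71 × 66 = 9372
c = 71² + 66² = 5041 + 4356 = 9397
Verification: 685² + 9372² = 469225 + 87834384 = 88303609 = 9397² ✓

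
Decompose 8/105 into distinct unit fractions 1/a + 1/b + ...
1/14 + 1/210

Greedy algorithm:
8/105: ceiling(105/8) = 14, use 1/14
1/210: ceiling(210/1) = 210, use 1/210
Result: 8/105 = 1/14 + 1/210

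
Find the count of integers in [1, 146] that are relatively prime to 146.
72

146 = 2 × 73
φ(n) = n × ∏(1 - 1/p) for each prime p dividing n
φ(146) = 146 × (1 - 1/2) × (1 - 1/73) = 72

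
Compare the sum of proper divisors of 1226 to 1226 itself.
deficient

Proper divisors of 1226: sum = 1 + 2 + 613 = 616
Since 616 < 1226, 1226 is deficient.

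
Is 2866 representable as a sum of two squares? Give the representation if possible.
29² + 45² (a=29, b=45)

Factorization: 2866 = 2 × 1433
By Fermat: n is sum of two squares iff every prime p ≡ 3 (mod 4) appears to even power.
All primes ≡ 3 (mod 4) appear to even power.
Search a = 0, 1, 2, … for 2866 - a² a perfect square: first hit at a = 29: 2866 - 841 = 2025 = 45².
2866 = 29² + 45² = 841 + 2025 ✓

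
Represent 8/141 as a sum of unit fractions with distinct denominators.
1/18 + 1/846

Greedy algorithm:
8/141: ceiling(141/8) = 18, use 1/18
1/846: ceiling(846/1) = 846, use 1/846
Result: 8/141 = 1/18 + 1/846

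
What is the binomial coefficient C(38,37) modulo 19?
0

Using Lucas' theorem:
Write n=38 and k=37 in base 19:
n in base 19: [2, 0]
k in base 19: [1, 18]
C(38,37) mod 19 = ∏ C(n_i, k_i) mod 19
Digit binomials (mod 19): C(2,1) = 2; C(0,18) = 0 (k_i > n_i)
Product: 2 × 0 = 0 ≡ 0 (mod 19)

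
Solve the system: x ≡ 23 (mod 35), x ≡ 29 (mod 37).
1213

Using Chinese Remainder Theorem:
M = 35 × 37 = 1295
M1 = 37, M2 = 35
y1 = 37^(-1) mod 35 = 18
y2 = 35^(-1) mod 37 = 18
x = (23×37×18 + 29×35×18) mod 1295 = 1213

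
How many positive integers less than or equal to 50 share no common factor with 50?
20

50 = 2 × 5^2
φ(n) = n × ∏(1 - 1/p) for each prime p dividing n
φ(50) = 50 × (1 - 1/2) × (1 - 1/5) = 20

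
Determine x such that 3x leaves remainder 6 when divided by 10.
x ≡ 2 (mod 10)

gcd(3, 10) = 1, which divides 6, so solutions exist.
Find 3^(-1) mod 10 by the extended Euclidean algorithm:
10 = 3 × 3 + 1  ⟹  1 = (1)·10 + (-3)·3
So (-3)·3 ≡ 1 (mod 10), i.e. 3^(-1) ≡ -3 ≡ 7 (mod 10).
x ≡ 7 × 6 = 42 ≡ 2 (mod 10).
Check: 3 × 2 = 6 ≡ 6 (mod 10).
Unique solution: x ≡ 2 (mod 10)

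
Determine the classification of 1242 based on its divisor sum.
abundant

Proper divisors of 1242: sum = 1 + 2 + 3 + 6 + 9 + 18 + 23 + 27 + 46 + 54 + 69 + 138 + 207 + 414 + 621 = 1638
Since 1638 > 1242, 1242 is abundant.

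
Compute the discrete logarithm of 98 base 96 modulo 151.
84

Baby-step giant-step with step n = ⌈√151⌉ = 13.
Baby steps 96^j mod 151 (j:value) for j=0..12: 0:1, 1:96, 2:5, 3:27, 4:25, 5:135, 6:125, 7:71, 8:21, 9:53, 10:105, 11:114, 12:72.
Giant-step multiplier: 96^(-13) ≡ 96^(150-13) = 96^137 ≡ 111 (mod 151).
Giant steps γ_i = 98·111^i mod 151: γ_0=98, γ_1=6, γ_2=62, γ_3=87, γ_4=144, γ_5=129, γ_6=125 (in table at j=6).
x = i·n + j = 6·13 + 6 = 84.
Check: 96^84 ≡ 98 (mod 151).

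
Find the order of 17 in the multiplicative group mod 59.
29

59 is prime, so ord(17) divides φ(59) = 58.
Divisors of 58: 1, 2, 29, 58.
Repeated squaring: 17^1 ≡ 17, 17^2 ≡ 53, 17^4 ≡ 36, 17^8 ≡ 57, 17^16 ≡ 4, 17^32 ≡ 16 (mod 59).
Test 17^d mod 59 for each divisor d in increasing order:
17^1 ≡ 17
17^2 ≡ 53
17^29 = 17^16·17^8·17^4·17^1 ≡ 1  ← first divisor giving 1
The order is 29.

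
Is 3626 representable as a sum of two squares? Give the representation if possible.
35² + 49² (a=35, b=49)

Factorization: 3626 = 2 × 7^2 × 37
By Fermat: n is sum of two squares iff every prime p ≡ 3 (mod 4) appears to even power.
All primes ≡ 3 (mod 4) appear to even power.
Search a = 0, 1, 2, … for 3626 - a² a perfect square: first hit at a = 35: 3626 - 1225 = 2401 = 49².
3626 = 35² + 49² = 1225 + 2401 ✓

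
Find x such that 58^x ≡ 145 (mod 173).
127

Baby-step giant-step with step n = ⌈√173⌉ = 14.
Baby steps 58^j mod 173 (j:value) for j=0..13: 0:1, 1:58, 2:77, 3:141, 4:47, 5:131, 6:159, 7:53, 8:133, 9:102, 10:34, 11:69, 12:23, 13:123.
Giant-step multiplier: 58^(-14) ≡ 58^(172-14) = 58^158 ≡ 38 (mod 173).
Giant steps γ_i = 145·38^i mod 173: γ_0=145, γ_1=147, γ_2=50, γ_3=170, γ_4=59, γ_5=166, γ_6=80, γ_7=99, γ_8=129, γ_9=58 (in table at j=1).
x = i·n + j = 9·14 + 1 = 127.
Check: 58^127 ≡ 145 (mod 173).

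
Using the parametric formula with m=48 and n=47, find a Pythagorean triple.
(95, 4512, 4513)

Euclid's formula: a = m² - n², b = 2mn, c = m² + n²
m = 48, n = 47
a = 48² - 47² = 2304 - 2209 = 95
b = 2 × 48 × 47 = 4512
c = 48² + 47² = 2304 + 2209 = 4513
Verification: 95² + 4512² = 9025 + 20358144 = 20367169 = 4513² ✓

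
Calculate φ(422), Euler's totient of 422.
210

422 = 2 × 211
φ(n) = n × ∏(1 - 1/p) for each prime p dividing n
φ(422) = 422 × (1 - 1/2) × (1 - 1/211) = 210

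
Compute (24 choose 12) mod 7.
0

Using Lucas' theorem:
Write n=24 and k=12 in base 7:
n in base 7: [3, 3]
k in base 7: [1, 5]
C(24,12) mod 7 = ∏ C(n_i, k_i) mod 7
Digit binomials (mod 7): C(3,1) = 3; C(3,5) = 0 (k_i > n_i)
Product: 3 × 0 = 0 ≡ 0 (mod 7)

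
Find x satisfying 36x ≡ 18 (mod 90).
x ≡ 3 (mod 5)

gcd(36, 90) = 18, which divides 18, so solutions exist.
Divide through by 18: 2x ≡ 1 (mod 5).
Find 2^(-1) mod 5 by the extended Euclidean algorithm:
5 = 2 × 2 + 1  ⟹  1 = (1)·5 + (-2)·2
So (-2)·2 ≡ 1 (mod 5), i.e. 2^(-1) ≡ -2 ≡ 3 (mod 5).
x ≡ 3 × 1 = 3 ≡ 3 (mod 5).
Check: 36 × 3 = 108 ≡ 18 (mod 90).
x ≡ 3 (mod 5), giving 18 solutions mod 90.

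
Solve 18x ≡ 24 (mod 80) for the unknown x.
x ≡ 28 (mod 40)

gcd(18, 80) = 2, which divides 24, so solutions exist.
Divide through by 2: 9x ≡ 12 (mod 40).
Find 9^(-1) mod 40 by the extended Euclidean algorithm:
40 = 4 × 9 + 4  ⟹  4 = (1)·40 + (-4)·9
9 = 2 × 4 + 1  ⟹  1 = (-2)·40 + (9)·9
So (9)·9 ≡ 1 (mod 40), i.e. 9^(-1) ≡ 9 (mod 40).
x ≡ 9 × 12 = 108 ≡ 28 (mod 40).
Check: 18 × 28 = 504 ≡ 24 (mod 80).
x ≡ 28 (mod 40), giving 2 solutions mod 80.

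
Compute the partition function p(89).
49995925

p(n) counts ways to write n as a sum of positive integers (order ignored).
Euler's pentagonal recurrence: p(k) = p(k-1) + p(k-2) - p(k-5) - p(k-7) + p(k-12) + p(k-15) - ... (offsets j(3j∓1)/2, signs ++--, p(0)=1, p(<0)=0).
DP table for k = 0..88: p(0)=1, p(1)=1, p(2)=2, p(3)=3, p(4)=5, p(5)=7, p(6)=11, p(7)=15, p(8)=22, p(9)=30, p(10)=42, p(11)=56, p(12)=77, p(13)=101, p(14)=135, p(15)=176, p(16)=231, p(17)=297, p(18)=385, p(19)=490, p(20)=627, p(21)=792, p(22)=1002, p(23)=1255, p(24)=1575, p(25)=1958, p(26)=2436, p(27)=3010, p(28)=3718, p(29)=4565, p(30)=5604, p(31)=6842, p(32)=8349, p(33)=10143, p(34)=12310, p(35)=14883, p(36)=17977, p(37)=21637, p(38)=26015, p(39)=31185, p(40)=37338, p(41)=44583, p(42)=53174, p(43)=63261, p(44)=75175, p(45)=89134, p(46)=105558, p(47)=124754, p(48)=147273, p(49)=173525, p(50)=204226, p(51)=239943, p(52)=281589, p(53)=329931, p(54)=386155, p(55)=451276, p(56)=526823, p(57)=614154, p(58)=715220, p(59)=831820, p(60)=966467, p(61)=1121505, p(62)=1300156, p(63)=1505499, p(64)=1741630, p(65)=2012558, p(66)=2323520, p(67)=2679689, p(68)=3087735, p(69)=3554345, p(70)=4087968, p(71)=4697205, p(72)=5392783, p(73)=6185689, p(74)=7089500, p(75)=8118264, p(76)=9289091, p(77)=10619863, p(78)=12132164, p(79)=13848650, p(80)=15796476, p(81)=18004327, p(82)=20506255, p(83)=23338469, p(84)=26543660, p(85)=30167357, p(86)=34262962, p(87)=38887673, p(88)=44108109.
Final step: p(89) = p(88) + p(87) - p(84) - p(82) + p(77) + p(74) - p(67) - p(63) + p(54) + p(49) - p(38) - p(32) + p(19) + p(12)
= 44108109 + 38887673 - 26543660 - 20506255 + 10619863 + 7089500 - 2679689 - 1505499 + 386155 + 173525 - 26015 - 8349 + 490 + 77
= 49995925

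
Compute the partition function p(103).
271248950

p(n) counts ways to write n as a sum of positive integers (order ignored).
Euler's pentagonal recurrence: p(k) = p(k-1) + p(k-2) - p(k-5) - p(k-7) + p(k-12) + p(k-15) - ... (offsets j(3j∓1)/2, signs ++--, p(0)=1, p(<0)=0).
DP table for k = 0..102: p(0)=1, p(1)=1, p(2)=2, p(3)=3, p(4)=5, p(5)=7, p(6)=11, p(7)=15, p(8)=22, p(9)=30, p(10)=42, p(11)=56, p(12)=77, p(13)=101, p(14)=135, p(15)=176, p(16)=231, p(17)=297, p(18)=385, p(19)=490, p(20)=627, p(21)=792, p(22)=1002, p(23)=1255, p(24)=1575, p(25)=1958, p(26)=2436, p(27)=3010, p(28)=3718, p(29)=4565, p(30)=5604, p(31)=6842, p(32)=8349, p(33)=10143, p(34)=12310, p(35)=14883, p(36)=17977, p(37)=21637, p(38)=26015, p(39)=31185, p(40)=37338, p(41)=44583, p(42)=53174, p(43)=63261, p(44)=75175, p(45)=89134, p(46)=105558, p(47)=124754, p(48)=147273, p(49)=173525, p(50)=204226, p(51)=239943, p(52)=281589, p(53)=329931, p(54)=386155, p(55)=451276, p(56)=526823, p(57)=614154, p(58)=715220, p(59)=831820, p(60)=966467, p(61)=1121505, p(62)=1300156, p(63)=1505499, p(64)=1741630, p(65)=2012558, p(66)=2323520, p(67)=2679689, p(68)=3087735, p(69)=3554345, p(70)=4087968, p(71)=4697205, p(72)=5392783, p(73)=6185689, p(74)=7089500, p(75)=8118264, p(76)=9289091, p(77)=10619863, p(78)=12132164, p(79)=13848650, p(80)=15796476, p(81)=18004327, p(82)=20506255, p(83)=23338469, p(84)=26543660, p(85)=30167357, p(86)=34262962, p(87)=38887673, p(88)=44108109, p(89)=49995925, p(90)=56634173, p(91)=64112359, p(92)=72533807, p(93)=82010177, p(94)=92669720, p(95)=104651419, p(96)=118114304, p(97)=133230930, p(98)=150198136, p(99)=169229875, p(100)=190569292, p(101)=214481126, p(102)=241265379.
Final step: p(103) = p(102) + p(101) - p(98) - p(96) + p(91) + p(88) - p(81) - p(77) + p(68) + p(63) - p(52) - p(46) + p(33) + p(26) - p(11) - p(3)
= 241265379 + 214481126 - 150198136 - 118114304 + 64112359 + 44108109 - 18004327 - 10619863 + 3087735 + 1505499 - 281589 - 105558 + 10143 + 2436 - 56 - 3
= 271248950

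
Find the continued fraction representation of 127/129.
[0; 1, 63, 2]

Euclidean algorithm steps:
127 = 0 × 129 + 127
129 = 1 × 127 + 2
127 = 63 × 2 + 1
2 = 2 × 1 + 0
Continued fraction: [0; 1, 63, 2]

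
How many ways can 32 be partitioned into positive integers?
8349

p(n) counts ways to write n as a sum of positive integers (order ignored).
Euler's pentagonal recurrence: p(k) = p(k-1) + p(k-2) - p(k-5) - p(k-7) + p(k-12) + p(k-15) - ... (offsets j(3j∓1)/2, signs ++--, p(0)=1, p(<0)=0).
DP table for k = 0..31: p(0)=1, p(1)=1, p(2)=2, p(3)=3, p(4)=5, p(5)=7, p(6)=11, p(7)=15, p(8)=22, p(9)=30, p(10)=42, p(11)=56, p(12)=77, p(13)=101, p(14)=135, p(15)=176, p(16)=231, p(17)=297, p(18)=385, p(19)=490, p(20)=627, p(21)=792, p(22)=1002, p(23)=1255, p(24)=1575, p(25)=1958, p(26)=2436, p(27)=3010, p(28)=3718, p(29)=4565, p(30)=5604, p(31)=6842.
Final step: p(32) = p(31) + p(30) - p(27) - p(25) + p(20) + p(17) - p(10) - p(6)
= 6842 + 5604 - 3010 - 1958 + 627 + 297 - 42 - 11
= 8349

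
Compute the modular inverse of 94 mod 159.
22

gcd(94, 159) = 1, so the inverse exists.
Extended Euclidean algorithm on (159, 94):
159 = 1 × 94 + 65  ⟹  65 = (1)·159 + (-1)·94
94 = 1 × 65 + 29  ⟹  29 = (-1)·159 + (2)·94
65 = 2 × 29 + 7  ⟹  7 = (3)·159 + (-5)·94
29 = 4 × 7 + 1  ⟹  1 = (-13)·159 + (22)·94
So (22)·94 ≡ 1 (mod 159), i.e. 94^(-1) ≡ 22 (mod 159).
Check: 94 × 22 = 2068 ≡ 1 (mod 159)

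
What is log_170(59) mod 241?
202

Baby-step giant-step with step n = ⌈√241⌉ = 16.
Baby steps 170^j mod 241 (j:value) for j=0..15: 0:1, 1:170, 2:221, 3:215, 4:159, 5:38, 6:194, 7:204, 8:217, 9:17, 10:239, 11:142, 12:40, 13:52, 14:164, 15:165.
Giant-step multiplier: 170^(-16) ≡ 170^(240-16) = 170^224 ≡ 100 (mod 241).
Giant steps γ_i = 59·100^i mod 241: γ_0=59, γ_1=116, γ_2=32, γ_3=67, γ_4=193, γ_5=20, γ_6=72, γ_7=211, γ_8=133, γ_9=45, γ_10=162, γ_11=53, γ_12=239 (in table at j=10).
x = i·n + j = 12·16 + 10 = 202.
Check: 170^202 ≡ 59 (mod 241).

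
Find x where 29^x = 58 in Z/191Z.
129

Baby-step giant-step with step n = ⌈√191⌉ = 14.
Baby steps 29^j mod 191 (j:value) for j=0..13: 0:1, 1:29, 2:77, 3:132, 4:8, 5:41, 6:43, 7:101, 8:64, 9:137, 10:153, 11:44, 12:130, 13:141.
Giant-step multiplier: 29^(-14) ≡ 29^(190-14) = 29^176 ≡ 120 (mod 191).
Giant steps γ_i = 58·120^i mod 191: γ_0=58, γ_1=84, γ_2=148, γ_3=188, γ_4=22, γ_5=157, γ_6=122, γ_7=124, γ_8=173, γ_9=132 (in table at j=3).
x = i·n + j = 9·14 + 3 = 129.
Check: 29^129 ≡ 58 (mod 191).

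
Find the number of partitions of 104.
304801365

p(n) counts ways to write n as a sum of positive integers (order ignored).
Euler's pentagonal recurrence: p(k) = p(k-1) + p(k-2) - p(k-5) - p(k-7) + p(k-12) + p(k-15) - ... (offsets j(3j∓1)/2, signs ++--, p(0)=1, p(<0)=0).
DP table for k = 0..103: p(0)=1, p(1)=1, p(2)=2, p(3)=3, p(4)=5, p(5)=7, p(6)=11, p(7)=15, p(8)=22, p(9)=30, p(10)=42, p(11)=56, p(12)=77, p(13)=101, p(14)=135, p(15)=176, p(16)=231, p(17)=297, p(18)=385, p(19)=490, p(20)=627, p(21)=792, p(22)=1002, p(23)=1255, p(24)=1575, p(25)=1958, p(26)=2436, p(27)=3010, p(28)=3718, p(29)=4565, p(30)=5604, p(31)=6842, p(32)=8349, p(33)=10143, p(34)=12310, p(35)=14883, p(36)=17977, p(37)=21637, p(38)=26015, p(39)=31185, p(40)=37338, p(41)=44583, p(42)=53174, p(43)=63261, p(44)=75175, p(45)=89134, p(46)=105558, p(47)=124754, p(48)=147273, p(49)=173525, p(50)=204226, p(51)=239943, p(52)=281589, p(53)=329931, p(54)=386155, p(55)=451276, p(56)=526823, p(57)=614154, p(58)=715220, p(59)=831820, p(60)=966467, p(61)=1121505, p(62)=1300156, p(63)=1505499, p(64)=1741630, p(65)=2012558, p(66)=2323520, p(67)=2679689, p(68)=3087735, p(69)=3554345, p(70)=4087968, p(71)=4697205, p(72)=5392783, p(73)=6185689, p(74)=7089500, p(75)=8118264, p(76)=9289091, p(77)=10619863, p(78)=12132164, p(79)=13848650, p(80)=15796476, p(81)=18004327, p(82)=20506255, p(83)=23338469, p(84)=26543660, p(85)=30167357, p(86)=34262962, p(87)=38887673, p(88)=44108109, p(89)=49995925, p(90)=56634173, p(91)=64112359, p(92)=72533807, p(93)=82010177, p(94)=92669720, p(95)=104651419, p(96)=118114304, p(97)=133230930, p(98)=150198136, p(99)=169229875, p(100)=190569292, p(101)=214481126, p(102)=241265379, p(103)=271248950.
Final step: p(104) = p(103) + p(102) - p(99) - p(97) + p(92) + p(89) - p(82) - p(78) + p(69) + p(64) - p(53) - p(47) + p(34) + p(27) - p(12) - p(4)
= 271248950 + 241265379 - 169229875 - 133230930 + 72533807 + 49995925 - 20506255 - 12132164 + 3554345 + 1741630 - 329931 - 124754 + 12310 + 3010 - 77 - 5
= 304801365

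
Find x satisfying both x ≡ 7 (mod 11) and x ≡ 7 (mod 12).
7

Using Chinese Remainder Theorem:
M = 11 × 12 = 132
M1 = 12, M2 = 11
y1 = 12^(-1) mod 11 = 1
y2 = 11^(-1) mod 12 = 11
x = (7×12×1 + 7×11×11) mod 132 = 7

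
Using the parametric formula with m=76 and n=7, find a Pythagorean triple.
(5727, 1064, 5825)

Euclid's formula: a = m² - n², b = 2mn, c = m² + n²
m = 76, n = 7
a = 76² - 7² = 5776 - 49 = 5727
b = 2 × 76 × 7 = 1064
c = 76² + 7² = 5776 + 49 = 5825
Verification: 5727² + 1064² = 32798529 + 1132096 = 33930625 = 5825² ✓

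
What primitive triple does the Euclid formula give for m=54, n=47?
(707, 5076, 5125)

Euclid's formula: a = m² - n², b = 2mn, c = m² + n²
m = 54, n = 47
a = 54² - 47² = 2916 - 2209 = 707
b = 2 × 54 × 47 = 5076
c = 54² + 47² = 2916 + 2209 = 5125
Verification: 707² + 5076² = 499849 + 25765776 = 26265625 = 5125² ✓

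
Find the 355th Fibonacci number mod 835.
340

Matrix identity: Q^n = [[F_(n+1), F_n], [F_n, F_(n-1)]] with Q = [[1,1],[1,0]].
n = 355 = 101100011₂. Square-and-multiply, entries mod 835:
Q^1 = [[1,1],[1,0]]
Q^2 = (Q^1)² = [[2,1],[1,1]]
Q^5 = (Q^2)²·Q = [[8,5],[5,3]]
Q^11 = (Q^5)²·Q = [[144,89],[89,55]]
Q^22 = (Q^11)² = [[267,176],[176,91]]
Q^44 = (Q^22)² = [[395,383],[383,12]]
Q^88 = (Q^44)² = [[444,571],[571,708]]
Q^177 = (Q^88)²·Q = [[279,467],[467,647]]
Q^355 = (Q^177)²·Q = [[252,340],[340,747]]
F_355 mod 835 = Q^355[0][1] = 340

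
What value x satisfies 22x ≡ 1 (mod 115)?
68

gcd(22, 115) = 1, so the inverse exists.
Extended Euclidean algorithm on (115, 22):
115 = 5 × 22 + 5  ⟹  5 = (1)·115 + (-5)·22
22 = 4 × 5 + 2  ⟹  2 = (-4)·115 + (21)·22
5 = 2 × 2 + 1  ⟹  1 = (9)·115 + (-47)·22
So (-47)·22 ≡ 1 (mod 115), i.e. 22^(-1) ≡ -47 ≡ 68 (mod 115).
Check: 22 × 68 = 1496 ≡ 1 (mod 115)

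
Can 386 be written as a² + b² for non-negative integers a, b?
5² + 19² (a=5, b=19)

Factorization: 386 = 2 × 193
By Fermat: n is sum of two squares iff every prime p ≡ 3 (mod 4) appears to even power.
All primes ≡ 3 (mod 4) appear to even power.
Search a = 0, 1, 2, … for 386 - a² a perfect square: first hit at a = 5: 386 - 25 = 361 = 19².
386 = 5² + 19² = 25 + 361 ✓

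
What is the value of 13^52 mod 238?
1

Repeated squaring. Binary of 52 = 110100.
13^1 ≡ 13 (mod 238); 13^2 ≡ 169 (mod 238); 13^4 ≡ 1 (mod 238); 13^8 ≡ 1 (mod 238); 13^16 ≡ 1 (mod 238); 13^32 ≡ 1 (mod 238)
13^52 = 13^4 × 13^16 × 13^32 ≡ 1 (mod 238)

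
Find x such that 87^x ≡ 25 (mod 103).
40

Baby-step giant-step with step n = ⌈√103⌉ = 11.
Baby steps 87^j mod 103 (j:value) for j=0..10: 0:1, 1:87, 2:50, 3:24, 4:28, 5:67, 6:61, 7:54, 8:63, 9:22, 10:60.
Giant-step multiplier: 87^(-11) ≡ 87^(102-11) = 87^91 ≡ 78 (mod 103).
Giant steps γ_i = 25·78^i mod 103: γ_0=25, γ_1=96, γ_2=72, γ_3=54 (in table at j=7).
x = i·n + j = 3·11 + 7 = 40.
Check: 87^40 ≡ 25 (mod 103).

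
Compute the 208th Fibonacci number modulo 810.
141

Matrix identity: Q^n = [[F_(n+1), F_n], [F_n, F_(n-1)]] with Q = [[1,1],[1,0]].
n = 208 = 11010000₂. Square-and-multiply, entries mod 810:
Q^1 = [[1,1],[1,0]]
Q^3 = (Q^1)²·Q = [[3,2],[2,1]]
Q^6 = (Q^3)² = [[13,8],[8,5]]
Q^13 = (Q^6)²·Q = [[377,233],[233,144]]
Q^26 = (Q^13)² = [[398,703],[703,505]]
Q^52 = (Q^26)² = [[563,579],[579,794]]
Q^104 = (Q^52)² = [[160,3],[3,157]]
Q^208 = (Q^104)² = [[499,141],[141,358]]
F_208 mod 810 = Q^208[0][1] = 141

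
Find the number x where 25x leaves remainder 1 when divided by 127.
61

gcd(25, 127) = 1, so the inverse exists.
Extended Euclidean algorithm on (127, 25):
127 = 5 × 25 + 2  ⟹  2 = (1)·127 + (-5)·25
25 = 12 × 2 + 1  ⟹  1 = (-12)·127 + (61)·25
So (61)·25 ≡ 1 (mod 127), i.e. 25^(-1) ≡ 61 (mod 127).
Check: 25 × 61 = 1525 ≡ 1 (mod 127)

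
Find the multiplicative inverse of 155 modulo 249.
98

gcd(155, 249) = 1, so the inverse exists.
Extended Euclidean algorithm on (249, 155):
249 = 1 × 155 + 94  ⟹  94 = (1)·249 + (-1)·155
155 = 1 × 94 + 61  ⟹  61 = (-1)·249 + (2)·155
94 = 1 × 61 + 33  ⟹  33 = (2)·249 + (-3)·155
61 = 1 × 33 + 28  ⟹  28 = (-3)·249 + (5)·155
33 = 1 × 28 + 5  ⟹  5 = (5)·249 + (-8)·155
28 = 5 × 5 + 3  ⟹  3 = (-28)·249 + (45)·155
5 = 1 × 3 + 2  ⟹  2 = (33)·249 + (-53)·155
3 = 1 × 2 + 1  ⟹  1 = (-61)·249 + (98)·155
So (98)·155 ≡ 1 (mod 249), i.e. 155^(-1) ≡ 98 (mod 249).
Check: 155 × 98 = 15190 ≡ 1 (mod 249)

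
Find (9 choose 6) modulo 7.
0

Using Lucas' theorem:
Write n=9 and k=6 in base 7:
n in base 7: [1, 2]
k in base 7: [0, 6]
C(9,6) mod 7 = ∏ C(n_i, k_i) mod 7
Digit binomials (mod 7): C(1,0) = 1; C(2,6) = 0 (k_i > n_i)
Product: 1 × 0 = 0 ≡ 0 (mod 7)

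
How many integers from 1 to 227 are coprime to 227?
226

227 = 227
φ(n) = n × ∏(1 - 1/p) for each prime p dividing n
φ(227) = 227 × (1 - 1/227) = 226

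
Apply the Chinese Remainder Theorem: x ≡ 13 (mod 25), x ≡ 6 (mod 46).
788

Using Chinese Remainder Theorem:
M = 25 × 46 = 1150
M1 = 46, M2 = 25
y1 = 46^(-1) mod 25 = 6
y2 = 25^(-1) mod 46 = 35
x = (13×46×6 + 6×25×35) mod 1150 = 788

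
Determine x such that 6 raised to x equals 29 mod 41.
7

Baby-step giant-step with step n = ⌈√41⌉ = 7.
Baby steps 6^j mod 41 (j:value) for j=0..6: 0:1, 1:6, 2:36, 3:11, 4:25, 5:27, 6:39.
Giant-step multiplier: 6^(-7) ≡ 6^(40-7) = 6^33 ≡ 17 (mod 41).
Giant steps γ_i = 29·17^i mod 41: γ_0=29, γ_1=1 (in table at j=0).
x = i·n + j = 1·7 + 0 = 7.
Check: 6^7 ≡ 29 (mod 41).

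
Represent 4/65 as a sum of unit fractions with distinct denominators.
1/17 + 1/369 + 1/203873 + 1/83128196385

Greedy algorithm:
4/65: ceiling(65/4) = 17, use 1/17
3/1105: ceiling(1105/3) = 369, use 1/369
2/407745: ceiling(407745/2) = 203873, use 1/203873
1/83128196385: ceiling(83128196385/1) = 83128196385, use 1/83128196385
Result: 4/65 = 1/17 + 1/369 + 1/203873 + 1/83128196385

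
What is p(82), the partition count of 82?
20506255

p(n) counts ways to write n as a sum of positive integers (order ignored).
Euler's pentagonal recurrence: p(k) = p(k-1) + p(k-2) - p(k-5) - p(k-7) + p(k-12) + p(k-15) - ... (offsets j(3j∓1)/2, signs ++--, p(0)=1, p(<0)=0).
DP table for k = 0..81: p(0)=1, p(1)=1, p(2)=2, p(3)=3, p(4)=5, p(5)=7, p(6)=11, p(7)=15, p(8)=22, p(9)=30, p(10)=42, p(11)=56, p(12)=77, p(13)=101, p(14)=135, p(15)=176, p(16)=231, p(17)=297, p(18)=385, p(19)=490, p(20)=627, p(21)=792, p(22)=1002, p(23)=1255, p(24)=1575, p(25)=1958, p(26)=2436, p(27)=3010, p(28)=3718, p(29)=4565, p(30)=5604, p(31)=6842, p(32)=8349, p(33)=10143, p(34)=12310, p(35)=14883, p(36)=17977, p(37)=21637, p(38)=26015, p(39)=31185, p(40)=37338, p(41)=44583, p(42)=53174, p(43)=63261, p(44)=75175, p(45)=89134, p(46)=105558, p(47)=124754, p(48)=147273, p(49)=173525, p(50)=204226, p(51)=239943, p(52)=281589, p(53)=329931, p(54)=386155, p(55)=451276, p(56)=526823, p(57)=614154, p(58)=715220, p(59)=831820, p(60)=966467, p(61)=1121505, p(62)=1300156, p(63)=1505499, p(64)=1741630, p(65)=2012558, p(66)=2323520, p(67)=2679689, p(68)=3087735, p(69)=3554345, p(70)=4087968, p(71)=4697205, p(72)=5392783, p(73)=6185689, p(74)=7089500, p(75)=8118264, p(76)=9289091, p(77)=10619863, p(78)=12132164, p(79)=13848650, p(80)=15796476, p(81)=18004327.
Final step: p(82) = p(81) + p(80) - p(77) - p(75) + p(70) + p(67) - p(60) - p(56) + p(47) + p(42) - p(31) - p(25) + p(12) + p(5)
= 18004327 + 15796476 - 10619863 - 8118264 + 4087968 + 2679689 - 966467 - 526823 + 124754 + 53174 - 6842 - 1958 + 77 + 7
= 20506255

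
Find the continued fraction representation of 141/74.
[1; 1, 9, 1, 1, 3]

Euclidean algorithm steps:
141 = 1 × 74 + 67
74 = 1 × 67 + 7
67 = 9 × 7 + 4
7 = 1 × 4 + 3
4 = 1 × 3 + 1
3 = 3 × 1 + 0
Continued fraction: [1; 1, 9, 1, 1, 3]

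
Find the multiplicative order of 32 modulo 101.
20

101 is prime, so ord(32) divides φ(101) = 100.
Divisors of 100: 1, 2, 4, 5, 10, 20, 25, 50, 100.
Repeated squaring: 32^1 ≡ 32, 32^2 ≡ 14, 32^4 ≡ 95, 32^8 ≡ 36, 32^16 ≡ 84, 32^32 ≡ 87, 32^64 ≡ 95 (mod 101).
Test 32^d mod 101 for each divisor d in increasing order:
32^1 ≡ 32
32^2 ≡ 14
32^4 ≡ 95
32^5 = 32^4·32^1 ≡ 10
32^10 = 32^8·32^2 ≡ 100
32^20 = 32^16·32^4 ≡ 1  ← first divisor giving 1
The order is 20.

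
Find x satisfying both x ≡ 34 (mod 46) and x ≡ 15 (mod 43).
402

Using Chinese Remainder Theorem:
M = 46 × 43 = 1978
M1 = 43, M2 = 46
y1 = 43^(-1) mod 46 = 15
y2 = 46^(-1) mod 43 = 29
x = (34×43×15 + 15×46×29) mod 1978 = 402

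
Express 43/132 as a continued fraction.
[0; 3, 14, 3]

Euclidean algorithm steps:
43 = 0 × 132 + 43
132 = 3 × 43 + 3
43 = 14 × 3 + 1
3 = 3 × 1 + 0
Continued fraction: [0; 3, 14, 3]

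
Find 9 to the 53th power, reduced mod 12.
9

Repeated squaring. Binary of 53 = 110101.
9^1 ≡ 9 (mod 12); 9^2 ≡ 9 (mod 12); 9^4 ≡ 9 (mod 12); 9^8 ≡ 9 (mod 12); 9^16 ≡ 9 (mod 12); 9^32 ≡ 9 (mod 12)
9^53 = 9^1 × 9^4 × 9^16 × 9^32 ≡ 9 (mod 12)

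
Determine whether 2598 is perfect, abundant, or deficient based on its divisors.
abundant

Proper divisors of 2598: sum = 1 + 2 + 3 + 6 + 433 + 866 + 1299 = 2610
Since 2610 > 2598, 2598 is abundant.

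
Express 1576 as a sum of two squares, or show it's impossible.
26² + 30² (a=26, b=30)

Factorization: 1576 = 2^3 × 197
By Fermat: n is sum of two squares iff every prime p ≡ 3 (mod 4) appears to even power.
All primes ≡ 3 (mod 4) appear to even power.
Search a = 0, 1, 2, … for 1576 - a² a perfect square: first hit at a = 26: 1576 - 676 = 900 = 30².
1576 = 26² + 30² = 676 + 900 ✓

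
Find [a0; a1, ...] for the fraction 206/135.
[1; 1, 1, 9, 7]

Euclidean algorithm steps:
206 = 1 × 135 + 71
135 = 1 × 71 + 64
71 = 1 × 64 + 7
64 = 9 × 7 + 1
7 = 7 × 1 + 0
Continued fraction: [1; 1, 1, 9, 7]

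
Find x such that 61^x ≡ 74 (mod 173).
39

Baby-step giant-step with step n = ⌈√173⌉ = 14.
Baby steps 61^j mod 173 (j:value) for j=0..13: 0:1, 1:61, 2:88, 3:5, 4:132, 5:94, 6:25, 7:141, 8:124, 9:125, 10:13, 11:101, 12:106, 13:65.
Giant-step multiplier: 61^(-14) ≡ 61^(172-14) = 61^158 ≡ 37 (mod 173).
Giant steps γ_i = 74·37^i mod 173: γ_0=74, γ_1=143, γ_2=101 (in table at j=11).
x = i·n + j = 2·14 + 11 = 39.
Check: 61^39 ≡ 74 (mod 173).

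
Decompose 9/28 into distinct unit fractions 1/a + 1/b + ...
1/4 + 1/14

Greedy algorithm:
9/28: ceiling(28/9) = 4, use 1/4
1/14: ceiling(14/1) = 14, use 1/14
Result: 9/28 = 1/4 + 1/14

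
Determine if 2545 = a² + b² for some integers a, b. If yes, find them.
12² + 49² (a=12, b=49)

Factorization: 2545 = 5 × 509
By Fermat: n is sum of two squares iff every prime p ≡ 3 (mod 4) appears to even power.
All primes ≡ 3 (mod 4) appear to even power.
Search a = 0, 1, 2, … for 2545 - a² a perfect square: first hit at a = 12: 2545 - 144 = 2401 = 49².
2545 = 12² + 49² = 144 + 2401 ✓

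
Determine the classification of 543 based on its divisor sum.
deficient

Proper divisors of 543: sum = 1 + 3 + 181 = 185
Since 185 < 543, 543 is deficient.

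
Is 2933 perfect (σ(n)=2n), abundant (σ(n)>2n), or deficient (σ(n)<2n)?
deficient

Proper divisors of 2933: sum = 1 + 7 + 419 = 427
Since 427 < 2933, 2933 is deficient.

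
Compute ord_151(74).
75

151 is prime, so ord(74) divides φ(151) = 150.
Divisors of 150: 1, 2, 3, 5, 6, 10, 15, 25, 30, 50, 75, 150.
Repeated squaring: 74^1 ≡ 74, 74^2 ≡ 40, 74^4 ≡ 90, 74^8 ≡ 97, 74^16 ≡ 47, 74^32 ≡ 95, 74^64 ≡ 116, 74^128 ≡ 17 (mod 151).
Test 74^d mod 151 for each divisor d in increasing order:
74^1 ≡ 74
74^2 ≡ 40
74^3 = 74^2·74^1 ≡ 91
74^5 = 74^4·74^1 ≡ 16
74^6 = 74^4·74^2 ≡ 127
74^10 = 74^8·74^2 ≡ 105
74^15 = 74^8·74^4·74^2·74^1 ≡ 19
74^25 = 74^16·74^8·74^1 ≡ 32
74^30 = 74^16·74^8·74^4·74^2 ≡ 59
74^50 = 74^32·74^16·74^2 ≡ 118
74^75 = 74^64·74^8·74^2·74^1 ≡ 1  ← first divisor giving 1
The order is 75.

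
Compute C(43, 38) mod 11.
10

Using Lucas' theorem:
Write n=43 and k=38 in base 11:
n in base 11: [3, 10]
k in base 11: [3, 5]
C(43,38) mod 11 = ∏ C(n_i, k_i) mod 11
Digit binomials (mod 11): C(3,3) = 1; C(10,5) = 252 ≡ 10
Product: 1 × 10 = 10 ≡ 10 (mod 11)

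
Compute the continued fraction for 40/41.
[0; 1, 40]

Euclidean algorithm steps:
40 = 0 × 41 + 40
41 = 1 × 40 + 1
40 = 40 × 1 + 0
Continued fraction: [0; 1, 40]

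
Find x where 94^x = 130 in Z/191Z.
148

Baby-step giant-step with step n = ⌈√191⌉ = 14.
Baby steps 94^j mod 191 (j:value) for j=0..13: 0:1, 1:94, 2:50, 3:116, 4:17, 5:70, 6:86, 7:62, 8:98, 9:44, 10:125, 11:99, 12:138, 13:175.
Giant-step multiplier: 94^(-14) ≡ 94^(190-14) = 94^176 ≡ 8 (mod 191).
Giant steps γ_i = 130·8^i mod 191: γ_0=130, γ_1=85, γ_2=107, γ_3=92, γ_4=163, γ_5=158, γ_6=118, γ_7=180, γ_8=103, γ_9=60, γ_10=98 (in table at j=8).
x = i·n + j = 10·14 + 8 = 148.
Check: 94^148 ≡ 130 (mod 191).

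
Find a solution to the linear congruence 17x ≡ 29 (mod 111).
x ≡ 67 (mod 111)

gcd(17, 111) = 1, which divides 29, so solutions exist.
Find 17^(-1) mod 111 by the extended Euclidean algorithm:
111 = 6 × 17 + 9  ⟹  9 = (1)·111 + (-6)·17
17 = 1 × 9 + 8  ⟹  8 = (-1)·111 + (7)·17
9 = 1 × 8 + 1  ⟹  1 = (2)·111 + (-13)·17
So (-13)·17 ≡ 1 (mod 111), i.e. 17^(-1) ≡ -13 ≡ 98 (mod 111).
x ≡ 98 × 29 = 2842 ≡ 67 (mod 111).
Check: 17 × 67 = 1139 ≡ 29 (mod 111).
Unique solution: x ≡ 67 (mod 111)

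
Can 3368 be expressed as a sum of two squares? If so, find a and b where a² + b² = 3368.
2² + 58² (a=2, b=58)

Factorization: 3368 = 2^3 × 421
By Fermat: n is sum of two squares iff every prime p ≡ 3 (mod 4) appears to even power.
All primes ≡ 3 (mod 4) appear to even power.
Search a = 0, 1, 2, … for 3368 - a² a perfect square: first hit at a = 2: 3368 - 4 = 3364 = 58².
3368 = 2² + 58² = 4 + 3364 ✓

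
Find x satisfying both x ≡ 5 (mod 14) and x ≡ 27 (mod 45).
117

Using Chinese Remainder Theorem:
M = 14 × 45 = 630
M1 = 45, M2 = 14
y1 = 45^(-1) mod 14 = 5
y2 = 14^(-1) mod 45 = 29
x = (5×45×5 + 27×14×29) mod 630 = 117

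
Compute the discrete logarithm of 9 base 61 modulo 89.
74

Baby-step giant-step with step n = ⌈√89⌉ = 10.
Baby steps 61^j mod 89 (j:value) for j=0..9: 0:1, 1:61, 2:72, 3:31, 4:22, 5:7, 6:71, 7:59, 8:39, 9:65.
Giant-step multiplier: 61^(-10) ≡ 61^(88-10) = 61^78 ≡ 20 (mod 89).
Giant steps γ_i = 9·20^i mod 89: γ_0=9, γ_1=2, γ_2=40, γ_3=88, γ_4=69, γ_5=45, γ_6=10, γ_7=22 (in table at j=4).
x = i·n + j = 7·10 + 4 = 74.
Check: 61^74 ≡ 9 (mod 89).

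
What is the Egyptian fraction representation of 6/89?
1/15 + 1/1335

Greedy algorithm:
6/89: ceiling(89/6) = 15, use 1/15
1/1335: ceiling(1335/1) = 1335, use 1/1335
Result: 6/89 = 1/15 + 1/1335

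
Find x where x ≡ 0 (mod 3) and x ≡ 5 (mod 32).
69

Using Chinese Remainder Theorem:
M = 3 × 32 = 96
M1 = 32, M2 = 3
y1 = 32^(-1) mod 3 = 2
y2 = 3^(-1) mod 32 = 11
x = (0×32×2 + 5×3×11) mod 96 = 69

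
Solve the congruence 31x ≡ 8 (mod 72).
x ≡ 56 (mod 72)

gcd(31, 72) = 1, which divides 8, so solutions exist.
Find 31^(-1) mod 72 by the extended Euclidean algorithm:
72 = 2 × 31 + 10  ⟹  10 = (1)·72 + (-2)·31
31 = 3 × 10 + 1  ⟹  1 = (-3)·72 + (7)·31
So (7)·31 ≡ 1 (mod 72), i.e. 31^(-1) ≡ 7 (mod 72).
x ≡ 7 × 8 = 56 ≡ 56 (mod 72).
Check: 31 × 56 = 1736 ≡ 8 (mod 72).
Unique solution: x ≡ 56 (mod 72)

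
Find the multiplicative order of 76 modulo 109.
4

109 is prime, so ord(76) divides φ(109) = 108.
Divisors of 108: 1, 2, 3, 4, 6, 9, 12, 18, 27, 36, 54, 108.
Repeated squaring: 76^1 ≡ 76, 76^2 ≡ 108, 76^4 ≡ 1, 76^8 ≡ 1, 76^16 ≡ 1, 76^32 ≡ 1, 76^64 ≡ 1 (mod 109).
Test 76^d mod 109 for each divisor d in increasing order:
76^1 ≡ 76
76^2 ≡ 108
76^3 = 76^2·76^1 ≡ 33
76^4 ≡ 1  ← first divisor giving 1
The order is 4.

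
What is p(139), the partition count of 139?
13610949895

p(n) counts ways to write n as a sum of positive integers (order ignored).
Euler's pentagonal recurrence: p(k) = p(k-1) + p(k-2) - p(k-5) - p(k-7) + p(k-12) + p(k-15) - ... (offsets j(3j∓1)/2, signs ++--, p(0)=1, p(<0)=0).
DP table for k = 0..138: p(0)=1, p(1)=1, p(2)=2, p(3)=3, p(4)=5, p(5)=7, p(6)=11, p(7)=15, p(8)=22, p(9)=30, p(10)=42, p(11)=56, p(12)=77, p(13)=101, p(14)=135, p(15)=176, p(16)=231, p(17)=297, p(18)=385, p(19)=490, p(20)=627, p(21)=792, p(22)=1002, p(23)=1255, p(24)=1575, p(25)=1958, p(26)=2436, p(27)=3010, p(28)=3718, p(29)=4565, p(30)=5604, p(31)=6842, p(32)=8349, p(33)=10143, p(34)=12310, p(35)=14883, p(36)=17977, p(37)=21637, p(38)=26015, p(39)=31185, p(40)=37338, p(41)=44583, p(42)=53174, p(43)=63261, p(44)=75175, p(45)=89134, p(46)=105558, p(47)=124754, p(48)=147273, p(49)=173525, p(50)=204226, p(51)=239943, p(52)=281589, p(53)=329931, p(54)=386155, p(55)=451276, p(56)=526823, p(57)=614154, p(58)=715220, p(59)=831820, p(60)=966467, p(61)=1121505, p(62)=1300156, p(63)=1505499, p(64)=1741630, p(65)=2012558, p(66)=2323520, p(67)=2679689, p(68)=3087735, p(69)=3554345, p(70)=4087968, p(71)=4697205, p(72)=5392783, p(73)=6185689, p(74)=7089500, p(75)=8118264, p(76)=9289091, p(77)=10619863, p(78)=12132164, p(79)=13848650, p(80)=15796476, p(81)=18004327, p(82)=20506255, p(83)=23338469, p(84)=26543660, p(85)=30167357, p(86)=34262962, p(87)=38887673, p(88)=44108109, p(89)=49995925, p(90)=56634173, p(91)=64112359, p(92)=72533807, p(93)=82010177, p(94)=92669720, p(95)=104651419, p(96)=118114304, p(97)=133230930, p(98)=150198136, p(99)=169229875, p(100)=190569292, p(101)=214481126, p(102)=241265379, p(103)=271248950, p(104)=304801365, p(105)=342325709, p(106)=384276336, p(107)=431149389, p(108)=483502844, p(109)=541946240, p(110)=607163746, p(111)=679903203, p(112)=761002156, p(113)=851376628, p(114)=952050665, p(115)=1064144451, p(116)=1188908248, p(117)=1327710076, p(118)=1482074143, p(119)=1653668665, p(120)=1844349560, p(121)=2056148051, p(122)=2291320912, p(123)=2552338241, p(124)=2841940500, p(125)=3163127352, p(126)=3519222692, p(127)=3913864295, p(128)=4351078600, p(129)=4835271870, p(130)=5371315400, p(131)=5964539504, p(132)=6620830889, p(133)=7346629512, p(134)=8149040695, p(135)=9035836076, p(136)=10015581680, p(137)=11097645016, p(138)=12292341831.
Final step: p(139) = p(138) + p(137) - p(134) - p(132) + p(127) + p(124) - p(117) - p(113) + p(104) + p(99) - p(88) - p(82) + p(69) + p(62) - p(47) - p(39) + p(22) + p(13)
= 12292341831 + 11097645016 - 8149040695 - 6620830889 + 3913864295 + 2841940500 - 1327710076 - 851376628 + 304801365 + 169229875 - 44108109 - 20506255 + 3554345 + 1300156 - 124754 - 31185 + 1002 + 101
= 13610949895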